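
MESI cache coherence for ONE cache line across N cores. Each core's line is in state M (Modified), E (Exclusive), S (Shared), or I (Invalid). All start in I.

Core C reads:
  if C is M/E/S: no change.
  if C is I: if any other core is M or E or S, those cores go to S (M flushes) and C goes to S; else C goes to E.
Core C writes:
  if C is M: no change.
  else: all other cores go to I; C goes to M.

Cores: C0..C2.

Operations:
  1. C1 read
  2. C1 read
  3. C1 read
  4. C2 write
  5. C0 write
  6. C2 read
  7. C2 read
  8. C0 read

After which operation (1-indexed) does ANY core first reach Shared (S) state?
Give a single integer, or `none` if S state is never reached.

Answer: 6

Derivation:
Op 1: C1 read [C1 read from I: no other sharers -> C1=E (exclusive)] -> [I,E,I]
Op 2: C1 read [C1 read: already in E, no change] -> [I,E,I]
Op 3: C1 read [C1 read: already in E, no change] -> [I,E,I]
Op 4: C2 write [C2 write: invalidate ['C1=E'] -> C2=M] -> [I,I,M]
Op 5: C0 write [C0 write: invalidate ['C2=M'] -> C0=M] -> [M,I,I]
Op 6: C2 read [C2 read from I: others=['C0=M'] -> C2=S, others downsized to S] -> [S,I,S]
  -> First S state at op 6; remaining ops need not be traced.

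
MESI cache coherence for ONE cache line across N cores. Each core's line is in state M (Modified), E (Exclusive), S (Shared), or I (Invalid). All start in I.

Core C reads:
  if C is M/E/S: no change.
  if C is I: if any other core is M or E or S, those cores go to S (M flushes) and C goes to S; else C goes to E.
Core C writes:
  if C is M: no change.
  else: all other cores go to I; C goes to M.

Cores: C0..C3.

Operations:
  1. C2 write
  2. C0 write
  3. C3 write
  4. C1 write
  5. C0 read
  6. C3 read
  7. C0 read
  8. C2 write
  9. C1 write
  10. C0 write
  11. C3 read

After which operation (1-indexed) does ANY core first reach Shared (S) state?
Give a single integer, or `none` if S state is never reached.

Op 1: C2 write [C2 write: invalidate none -> C2=M] -> [I,I,M,I]
Op 2: C0 write [C0 write: invalidate ['C2=M'] -> C0=M] -> [M,I,I,I]
Op 3: C3 write [C3 write: invalidate ['C0=M'] -> C3=M] -> [I,I,I,M]
Op 4: C1 write [C1 write: invalidate ['C3=M'] -> C1=M] -> [I,M,I,I]
Op 5: C0 read [C0 read from I: others=['C1=M'] -> C0=S, others downsized to S] -> [S,S,I,I]
  -> First S state at op 5; remaining ops need not be traced.

Answer: 5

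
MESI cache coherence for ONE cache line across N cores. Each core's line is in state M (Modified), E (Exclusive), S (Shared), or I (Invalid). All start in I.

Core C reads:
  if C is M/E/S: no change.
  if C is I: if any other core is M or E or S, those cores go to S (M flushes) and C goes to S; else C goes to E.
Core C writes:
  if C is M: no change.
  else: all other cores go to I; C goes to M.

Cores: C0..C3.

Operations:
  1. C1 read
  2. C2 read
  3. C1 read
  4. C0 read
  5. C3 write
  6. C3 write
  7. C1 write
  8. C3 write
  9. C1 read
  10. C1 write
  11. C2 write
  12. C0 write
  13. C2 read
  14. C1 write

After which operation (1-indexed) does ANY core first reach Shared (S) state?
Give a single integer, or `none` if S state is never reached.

Op 1: C1 read [C1 read from I: no other sharers -> C1=E (exclusive)] -> [I,E,I,I]
Op 2: C2 read [C2 read from I: others=['C1=E'] -> C2=S, others downsized to S] -> [I,S,S,I]
  -> First S state at op 2; remaining ops need not be traced.

Answer: 2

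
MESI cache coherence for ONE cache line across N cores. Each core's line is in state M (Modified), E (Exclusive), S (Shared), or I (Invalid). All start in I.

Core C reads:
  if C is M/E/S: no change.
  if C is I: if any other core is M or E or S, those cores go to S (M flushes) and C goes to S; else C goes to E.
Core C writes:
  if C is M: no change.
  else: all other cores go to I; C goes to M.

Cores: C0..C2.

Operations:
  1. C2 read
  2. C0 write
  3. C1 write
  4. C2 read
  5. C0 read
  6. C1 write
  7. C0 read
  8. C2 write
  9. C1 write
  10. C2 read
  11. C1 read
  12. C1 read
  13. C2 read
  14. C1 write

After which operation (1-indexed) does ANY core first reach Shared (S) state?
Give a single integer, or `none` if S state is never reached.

Op 1: C2 read [C2 read from I: no other sharers -> C2=E (exclusive)] -> [I,I,E]
Op 2: C0 write [C0 write: invalidate ['C2=E'] -> C0=M] -> [M,I,I]
Op 3: C1 write [C1 write: invalidate ['C0=M'] -> C1=M] -> [I,M,I]
Op 4: C2 read [C2 read from I: others=['C1=M'] -> C2=S, others downsized to S] -> [I,S,S]
  -> First S state at op 4; remaining ops need not be traced.

Answer: 4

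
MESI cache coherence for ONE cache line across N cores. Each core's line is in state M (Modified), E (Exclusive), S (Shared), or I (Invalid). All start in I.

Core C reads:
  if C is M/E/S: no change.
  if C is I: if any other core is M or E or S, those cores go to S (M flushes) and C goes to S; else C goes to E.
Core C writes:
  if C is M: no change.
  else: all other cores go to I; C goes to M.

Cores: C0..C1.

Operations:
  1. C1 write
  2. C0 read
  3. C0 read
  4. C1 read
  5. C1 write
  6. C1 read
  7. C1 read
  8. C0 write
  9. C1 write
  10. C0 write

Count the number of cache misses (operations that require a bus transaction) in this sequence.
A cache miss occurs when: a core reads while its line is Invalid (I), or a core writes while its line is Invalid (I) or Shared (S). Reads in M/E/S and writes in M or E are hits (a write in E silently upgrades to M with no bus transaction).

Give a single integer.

Op 1: C1 write [C1 write: invalidate none -> C1=M] -> [I,M] [MISS #1: write from I]
Op 2: C0 read [C0 read from I: others=['C1=M'] -> C0=S, others downsized to S] -> [S,S] [MISS #2: read from I]
Op 3: C0 read [C0 read: already in S, no change] -> [S,S] [hit: read from S]
Op 4: C1 read [C1 read: already in S, no change] -> [S,S] [hit: read from S]
Op 5: C1 write [C1 write: invalidate ['C0=S'] -> C1=M] -> [I,M] [MISS #3: write from S]
Op 6: C1 read [C1 read: already in M, no change] -> [I,M] [hit: read from M]
Op 7: C1 read [C1 read: already in M, no change] -> [I,M] [hit: read from M]
Op 8: C0 write [C0 write: invalidate ['C1=M'] -> C0=M] -> [M,I] [MISS #4: write from I]
Op 9: C1 write [C1 write: invalidate ['C0=M'] -> C1=M] -> [I,M] [MISS #5: write from I]
Op 10: C0 write [C0 write: invalidate ['C1=M'] -> C0=M] -> [M,I] [MISS #6: write from I]

Answer: 6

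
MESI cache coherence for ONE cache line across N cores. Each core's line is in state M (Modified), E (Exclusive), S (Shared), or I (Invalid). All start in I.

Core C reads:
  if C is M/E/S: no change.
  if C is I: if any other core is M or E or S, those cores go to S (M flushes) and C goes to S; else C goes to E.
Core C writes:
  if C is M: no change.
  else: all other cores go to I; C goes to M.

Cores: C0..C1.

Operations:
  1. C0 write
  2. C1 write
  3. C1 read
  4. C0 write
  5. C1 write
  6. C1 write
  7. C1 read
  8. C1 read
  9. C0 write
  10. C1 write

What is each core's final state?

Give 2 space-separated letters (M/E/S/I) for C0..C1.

Answer: I M

Derivation:
Op 1: C0 write [C0 write: invalidate none -> C0=M] -> [M,I]
Op 2: C1 write [C1 write: invalidate ['C0=M'] -> C1=M] -> [I,M]
Op 3: C1 read [C1 read: already in M, no change] -> [I,M]
Op 4: C0 write [C0 write: invalidate ['C1=M'] -> C0=M] -> [M,I]
Op 5: C1 write [C1 write: invalidate ['C0=M'] -> C1=M] -> [I,M]
Op 6: C1 write [C1 write: already M (modified), no change] -> [I,M]
Op 7: C1 read [C1 read: already in M, no change] -> [I,M]
Op 8: C1 read [C1 read: already in M, no change] -> [I,M]
Op 9: C0 write [C0 write: invalidate ['C1=M'] -> C0=M] -> [M,I]
Op 10: C1 write [C1 write: invalidate ['C0=M'] -> C1=M] -> [I,M]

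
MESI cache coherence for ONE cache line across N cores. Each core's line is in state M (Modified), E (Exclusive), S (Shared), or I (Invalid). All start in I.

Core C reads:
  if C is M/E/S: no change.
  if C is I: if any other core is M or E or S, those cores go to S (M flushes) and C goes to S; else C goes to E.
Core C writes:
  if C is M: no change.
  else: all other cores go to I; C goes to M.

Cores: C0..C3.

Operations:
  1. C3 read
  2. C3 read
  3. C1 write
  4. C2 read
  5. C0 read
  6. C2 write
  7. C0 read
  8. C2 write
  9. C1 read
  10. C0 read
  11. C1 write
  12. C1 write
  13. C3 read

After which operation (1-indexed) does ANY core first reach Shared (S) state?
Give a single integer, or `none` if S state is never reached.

Op 1: C3 read [C3 read from I: no other sharers -> C3=E (exclusive)] -> [I,I,I,E]
Op 2: C3 read [C3 read: already in E, no change] -> [I,I,I,E]
Op 3: C1 write [C1 write: invalidate ['C3=E'] -> C1=M] -> [I,M,I,I]
Op 4: C2 read [C2 read from I: others=['C1=M'] -> C2=S, others downsized to S] -> [I,S,S,I]
  -> First S state at op 4; remaining ops need not be traced.

Answer: 4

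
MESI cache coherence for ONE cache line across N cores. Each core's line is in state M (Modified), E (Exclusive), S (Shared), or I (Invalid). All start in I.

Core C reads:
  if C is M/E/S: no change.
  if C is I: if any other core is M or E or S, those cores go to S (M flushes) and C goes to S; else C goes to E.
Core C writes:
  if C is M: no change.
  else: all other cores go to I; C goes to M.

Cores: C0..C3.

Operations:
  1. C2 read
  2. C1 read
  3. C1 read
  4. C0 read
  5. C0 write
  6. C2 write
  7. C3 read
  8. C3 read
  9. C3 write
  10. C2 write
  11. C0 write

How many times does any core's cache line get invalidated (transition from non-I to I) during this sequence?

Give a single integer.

Op 1: C2 read [C2 read from I: no other sharers -> C2=E (exclusive)] -> [I,I,E,I] (invalidations this op: 0; running total: 0)
Op 2: C1 read [C1 read from I: others=['C2=E'] -> C1=S, others downsized to S] -> [I,S,S,I] (invalidations this op: 0; running total: 0)
Op 3: C1 read [C1 read: already in S, no change] -> [I,S,S,I] (invalidations this op: 0; running total: 0)
Op 4: C0 read [C0 read from I: others=['C1=S', 'C2=S'] -> C0=S, others downsized to S] -> [S,S,S,I] (invalidations this op: 0; running total: 0)
Op 5: C0 write [C0 write: invalidate ['C1=S', 'C2=S'] -> C0=M] -> [M,I,I,I] (invalidations this op: 2; running total: 2)
Op 6: C2 write [C2 write: invalidate ['C0=M'] -> C2=M] -> [I,I,M,I] (invalidations this op: 1; running total: 3)
Op 7: C3 read [C3 read from I: others=['C2=M'] -> C3=S, others downsized to S] -> [I,I,S,S] (invalidations this op: 0; running total: 3)
Op 8: C3 read [C3 read: already in S, no change] -> [I,I,S,S] (invalidations this op: 0; running total: 3)
Op 9: C3 write [C3 write: invalidate ['C2=S'] -> C3=M] -> [I,I,I,M] (invalidations this op: 1; running total: 4)
Op 10: C2 write [C2 write: invalidate ['C3=M'] -> C2=M] -> [I,I,M,I] (invalidations this op: 1; running total: 5)
Op 11: C0 write [C0 write: invalidate ['C2=M'] -> C0=M] -> [M,I,I,I] (invalidations this op: 1; running total: 6)

Answer: 6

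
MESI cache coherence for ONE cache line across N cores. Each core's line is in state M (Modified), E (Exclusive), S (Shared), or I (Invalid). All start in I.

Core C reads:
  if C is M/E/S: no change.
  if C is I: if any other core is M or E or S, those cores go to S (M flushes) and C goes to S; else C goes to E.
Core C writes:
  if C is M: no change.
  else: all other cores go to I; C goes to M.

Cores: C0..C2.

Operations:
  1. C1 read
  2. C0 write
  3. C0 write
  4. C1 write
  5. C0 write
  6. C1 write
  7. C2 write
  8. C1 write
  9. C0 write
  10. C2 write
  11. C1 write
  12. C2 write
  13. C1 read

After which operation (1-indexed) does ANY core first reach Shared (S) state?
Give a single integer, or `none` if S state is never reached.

Answer: 13

Derivation:
Op 1: C1 read [C1 read from I: no other sharers -> C1=E (exclusive)] -> [I,E,I]
Op 2: C0 write [C0 write: invalidate ['C1=E'] -> C0=M] -> [M,I,I]
Op 3: C0 write [C0 write: already M (modified), no change] -> [M,I,I]
Op 4: C1 write [C1 write: invalidate ['C0=M'] -> C1=M] -> [I,M,I]
Op 5: C0 write [C0 write: invalidate ['C1=M'] -> C0=M] -> [M,I,I]
Op 6: C1 write [C1 write: invalidate ['C0=M'] -> C1=M] -> [I,M,I]
Op 7: C2 write [C2 write: invalidate ['C1=M'] -> C2=M] -> [I,I,M]
Op 8: C1 write [C1 write: invalidate ['C2=M'] -> C1=M] -> [I,M,I]
Op 9: C0 write [C0 write: invalidate ['C1=M'] -> C0=M] -> [M,I,I]
Op 10: C2 write [C2 write: invalidate ['C0=M'] -> C2=M] -> [I,I,M]
Op 11: C1 write [C1 write: invalidate ['C2=M'] -> C1=M] -> [I,M,I]
Op 12: C2 write [C2 write: invalidate ['C1=M'] -> C2=M] -> [I,I,M]
Op 13: C1 read [C1 read from I: others=['C2=M'] -> C1=S, others downsized to S] -> [I,S,S]
  -> First S state at op 13; remaining ops need not be traced.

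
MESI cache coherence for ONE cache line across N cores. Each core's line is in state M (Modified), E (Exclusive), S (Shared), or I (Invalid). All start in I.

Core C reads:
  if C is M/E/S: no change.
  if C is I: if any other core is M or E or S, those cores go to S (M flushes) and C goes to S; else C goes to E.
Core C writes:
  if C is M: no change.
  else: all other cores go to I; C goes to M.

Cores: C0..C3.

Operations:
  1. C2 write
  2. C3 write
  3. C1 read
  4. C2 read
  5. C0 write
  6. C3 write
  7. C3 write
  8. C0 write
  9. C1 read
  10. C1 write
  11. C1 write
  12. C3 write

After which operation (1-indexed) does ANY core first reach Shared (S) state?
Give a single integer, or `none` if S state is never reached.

Op 1: C2 write [C2 write: invalidate none -> C2=M] -> [I,I,M,I]
Op 2: C3 write [C3 write: invalidate ['C2=M'] -> C3=M] -> [I,I,I,M]
Op 3: C1 read [C1 read from I: others=['C3=M'] -> C1=S, others downsized to S] -> [I,S,I,S]
  -> First S state at op 3; remaining ops need not be traced.

Answer: 3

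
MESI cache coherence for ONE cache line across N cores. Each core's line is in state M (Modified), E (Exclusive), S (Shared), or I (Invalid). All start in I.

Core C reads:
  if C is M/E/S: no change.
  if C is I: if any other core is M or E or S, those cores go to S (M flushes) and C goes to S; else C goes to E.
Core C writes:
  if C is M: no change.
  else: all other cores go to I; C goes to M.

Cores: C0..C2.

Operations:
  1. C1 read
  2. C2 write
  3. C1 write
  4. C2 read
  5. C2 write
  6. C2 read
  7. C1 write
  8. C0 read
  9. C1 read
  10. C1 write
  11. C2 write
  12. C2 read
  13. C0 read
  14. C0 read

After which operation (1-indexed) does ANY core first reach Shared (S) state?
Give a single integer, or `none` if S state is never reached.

Op 1: C1 read [C1 read from I: no other sharers -> C1=E (exclusive)] -> [I,E,I]
Op 2: C2 write [C2 write: invalidate ['C1=E'] -> C2=M] -> [I,I,M]
Op 3: C1 write [C1 write: invalidate ['C2=M'] -> C1=M] -> [I,M,I]
Op 4: C2 read [C2 read from I: others=['C1=M'] -> C2=S, others downsized to S] -> [I,S,S]
  -> First S state at op 4; remaining ops need not be traced.

Answer: 4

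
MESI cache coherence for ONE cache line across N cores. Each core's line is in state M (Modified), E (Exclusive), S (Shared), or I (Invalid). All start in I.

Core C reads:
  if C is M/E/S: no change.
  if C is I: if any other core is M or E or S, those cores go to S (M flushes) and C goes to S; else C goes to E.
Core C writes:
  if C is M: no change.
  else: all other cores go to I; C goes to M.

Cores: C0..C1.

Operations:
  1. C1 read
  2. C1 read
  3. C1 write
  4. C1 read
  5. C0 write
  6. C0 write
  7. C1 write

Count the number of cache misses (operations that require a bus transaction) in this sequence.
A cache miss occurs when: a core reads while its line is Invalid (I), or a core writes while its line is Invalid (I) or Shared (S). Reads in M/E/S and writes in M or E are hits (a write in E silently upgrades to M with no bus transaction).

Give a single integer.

Answer: 3

Derivation:
Op 1: C1 read [C1 read from I: no other sharers -> C1=E (exclusive)] -> [I,E] [MISS #1: read from I]
Op 2: C1 read [C1 read: already in E, no change] -> [I,E] [hit: read from E]
Op 3: C1 write [C1 write: invalidate none -> C1=M] -> [I,M] [hit: write from E is a silent E->M upgrade, no bus transaction]
Op 4: C1 read [C1 read: already in M, no change] -> [I,M] [hit: read from M]
Op 5: C0 write [C0 write: invalidate ['C1=M'] -> C0=M] -> [M,I] [MISS #2: write from I]
Op 6: C0 write [C0 write: already M (modified), no change] -> [M,I] [hit: write from M]
Op 7: C1 write [C1 write: invalidate ['C0=M'] -> C1=M] -> [I,M] [MISS #3: write from I]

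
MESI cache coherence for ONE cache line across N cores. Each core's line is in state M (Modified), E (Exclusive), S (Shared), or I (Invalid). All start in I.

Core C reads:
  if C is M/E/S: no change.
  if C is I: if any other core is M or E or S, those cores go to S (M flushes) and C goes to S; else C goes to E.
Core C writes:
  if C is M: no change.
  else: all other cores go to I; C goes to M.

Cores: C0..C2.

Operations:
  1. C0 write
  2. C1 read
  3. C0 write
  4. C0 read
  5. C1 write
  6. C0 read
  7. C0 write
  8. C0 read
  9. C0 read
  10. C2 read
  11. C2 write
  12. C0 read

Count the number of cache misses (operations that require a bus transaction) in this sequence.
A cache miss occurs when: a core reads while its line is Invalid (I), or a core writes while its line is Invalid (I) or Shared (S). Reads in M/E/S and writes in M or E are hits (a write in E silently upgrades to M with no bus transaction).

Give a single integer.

Op 1: C0 write [C0 write: invalidate none -> C0=M] -> [M,I,I] [MISS #1: write from I]
Op 2: C1 read [C1 read from I: others=['C0=M'] -> C1=S, others downsized to S] -> [S,S,I] [MISS #2: read from I]
Op 3: C0 write [C0 write: invalidate ['C1=S'] -> C0=M] -> [M,I,I] [MISS #3: write from S]
Op 4: C0 read [C0 read: already in M, no change] -> [M,I,I] [hit: read from M]
Op 5: C1 write [C1 write: invalidate ['C0=M'] -> C1=M] -> [I,M,I] [MISS #4: write from I]
Op 6: C0 read [C0 read from I: others=['C1=M'] -> C0=S, others downsized to S] -> [S,S,I] [MISS #5: read from I]
Op 7: C0 write [C0 write: invalidate ['C1=S'] -> C0=M] -> [M,I,I] [MISS #6: write from S]
Op 8: C0 read [C0 read: already in M, no change] -> [M,I,I] [hit: read from M]
Op 9: C0 read [C0 read: already in M, no change] -> [M,I,I] [hit: read from M]
Op 10: C2 read [C2 read from I: others=['C0=M'] -> C2=S, others downsized to S] -> [S,I,S] [MISS #7: read from I]
Op 11: C2 write [C2 write: invalidate ['C0=S'] -> C2=M] -> [I,I,M] [MISS #8: write from S]
Op 12: C0 read [C0 read from I: others=['C2=M'] -> C0=S, others downsized to S] -> [S,I,S] [MISS #9: read from I]

Answer: 9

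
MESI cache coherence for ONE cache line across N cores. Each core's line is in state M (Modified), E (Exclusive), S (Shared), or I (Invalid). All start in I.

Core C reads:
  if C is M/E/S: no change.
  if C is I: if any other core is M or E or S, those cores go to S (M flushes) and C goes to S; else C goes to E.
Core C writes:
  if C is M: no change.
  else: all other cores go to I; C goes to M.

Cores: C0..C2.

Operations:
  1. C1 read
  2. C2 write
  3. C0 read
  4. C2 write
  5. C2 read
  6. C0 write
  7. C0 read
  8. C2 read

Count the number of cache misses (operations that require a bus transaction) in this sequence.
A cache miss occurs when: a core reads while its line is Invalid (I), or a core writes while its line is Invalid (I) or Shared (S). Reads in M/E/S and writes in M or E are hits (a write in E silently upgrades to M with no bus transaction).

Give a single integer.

Answer: 6

Derivation:
Op 1: C1 read [C1 read from I: no other sharers -> C1=E (exclusive)] -> [I,E,I] [MISS #1: read from I]
Op 2: C2 write [C2 write: invalidate ['C1=E'] -> C2=M] -> [I,I,M] [MISS #2: write from I]
Op 3: C0 read [C0 read from I: others=['C2=M'] -> C0=S, others downsized to S] -> [S,I,S] [MISS #3: read from I]
Op 4: C2 write [C2 write: invalidate ['C0=S'] -> C2=M] -> [I,I,M] [MISS #4: write from S]
Op 5: C2 read [C2 read: already in M, no change] -> [I,I,M] [hit: read from M]
Op 6: C0 write [C0 write: invalidate ['C2=M'] -> C0=M] -> [M,I,I] [MISS #5: write from I]
Op 7: C0 read [C0 read: already in M, no change] -> [M,I,I] [hit: read from M]
Op 8: C2 read [C2 read from I: others=['C0=M'] -> C2=S, others downsized to S] -> [S,I,S] [MISS #6: read from I]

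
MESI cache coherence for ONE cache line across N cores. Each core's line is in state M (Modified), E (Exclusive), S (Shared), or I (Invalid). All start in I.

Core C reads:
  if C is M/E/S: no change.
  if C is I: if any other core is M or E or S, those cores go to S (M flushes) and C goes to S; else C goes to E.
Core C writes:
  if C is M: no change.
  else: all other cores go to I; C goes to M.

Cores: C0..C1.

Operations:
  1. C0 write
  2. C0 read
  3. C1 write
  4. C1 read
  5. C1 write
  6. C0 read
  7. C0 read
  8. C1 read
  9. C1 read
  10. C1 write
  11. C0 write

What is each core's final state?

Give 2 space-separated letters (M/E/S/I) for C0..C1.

Answer: M I

Derivation:
Op 1: C0 write [C0 write: invalidate none -> C0=M] -> [M,I]
Op 2: C0 read [C0 read: already in M, no change] -> [M,I]
Op 3: C1 write [C1 write: invalidate ['C0=M'] -> C1=M] -> [I,M]
Op 4: C1 read [C1 read: already in M, no change] -> [I,M]
Op 5: C1 write [C1 write: already M (modified), no change] -> [I,M]
Op 6: C0 read [C0 read from I: others=['C1=M'] -> C0=S, others downsized to S] -> [S,S]
Op 7: C0 read [C0 read: already in S, no change] -> [S,S]
Op 8: C1 read [C1 read: already in S, no change] -> [S,S]
Op 9: C1 read [C1 read: already in S, no change] -> [S,S]
Op 10: C1 write [C1 write: invalidate ['C0=S'] -> C1=M] -> [I,M]
Op 11: C0 write [C0 write: invalidate ['C1=M'] -> C0=M] -> [M,I]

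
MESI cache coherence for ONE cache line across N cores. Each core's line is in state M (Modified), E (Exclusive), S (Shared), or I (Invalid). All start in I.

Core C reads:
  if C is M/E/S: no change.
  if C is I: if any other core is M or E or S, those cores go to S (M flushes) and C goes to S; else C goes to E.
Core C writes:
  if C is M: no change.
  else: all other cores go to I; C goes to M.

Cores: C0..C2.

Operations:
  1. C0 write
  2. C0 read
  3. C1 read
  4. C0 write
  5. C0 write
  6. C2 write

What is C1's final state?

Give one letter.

Answer: I

Derivation:
Op 1: C0 write [C0 write: invalidate none -> C0=M] -> [M,I,I]
Op 2: C0 read [C0 read: already in M, no change] -> [M,I,I]
Op 3: C1 read [C1 read from I: others=['C0=M'] -> C1=S, others downsized to S] -> [S,S,I]
Op 4: C0 write [C0 write: invalidate ['C1=S'] -> C0=M] -> [M,I,I]
Op 5: C0 write [C0 write: already M (modified), no change] -> [M,I,I]
Op 6: C2 write [C2 write: invalidate ['C0=M'] -> C2=M] -> [I,I,M]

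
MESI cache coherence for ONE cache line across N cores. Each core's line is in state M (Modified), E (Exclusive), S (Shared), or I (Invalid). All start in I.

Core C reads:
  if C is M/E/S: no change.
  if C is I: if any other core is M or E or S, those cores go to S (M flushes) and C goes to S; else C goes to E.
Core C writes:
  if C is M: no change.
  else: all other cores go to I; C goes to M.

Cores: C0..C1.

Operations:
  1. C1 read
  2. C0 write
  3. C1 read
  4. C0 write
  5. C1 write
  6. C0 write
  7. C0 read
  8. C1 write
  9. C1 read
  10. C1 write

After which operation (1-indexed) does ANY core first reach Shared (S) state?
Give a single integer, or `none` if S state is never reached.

Answer: 3

Derivation:
Op 1: C1 read [C1 read from I: no other sharers -> C1=E (exclusive)] -> [I,E]
Op 2: C0 write [C0 write: invalidate ['C1=E'] -> C0=M] -> [M,I]
Op 3: C1 read [C1 read from I: others=['C0=M'] -> C1=S, others downsized to S] -> [S,S]
  -> First S state at op 3; remaining ops need not be traced.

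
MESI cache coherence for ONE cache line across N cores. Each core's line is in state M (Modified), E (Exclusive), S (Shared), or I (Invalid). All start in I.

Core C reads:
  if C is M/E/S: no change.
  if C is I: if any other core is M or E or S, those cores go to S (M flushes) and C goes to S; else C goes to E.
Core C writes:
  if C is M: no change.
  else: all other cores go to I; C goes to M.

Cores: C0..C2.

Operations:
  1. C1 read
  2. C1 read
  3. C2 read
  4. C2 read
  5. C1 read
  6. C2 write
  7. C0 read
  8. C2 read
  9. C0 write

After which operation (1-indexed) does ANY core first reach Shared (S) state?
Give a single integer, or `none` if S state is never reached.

Op 1: C1 read [C1 read from I: no other sharers -> C1=E (exclusive)] -> [I,E,I]
Op 2: C1 read [C1 read: already in E, no change] -> [I,E,I]
Op 3: C2 read [C2 read from I: others=['C1=E'] -> C2=S, others downsized to S] -> [I,S,S]
  -> First S state at op 3; remaining ops need not be traced.

Answer: 3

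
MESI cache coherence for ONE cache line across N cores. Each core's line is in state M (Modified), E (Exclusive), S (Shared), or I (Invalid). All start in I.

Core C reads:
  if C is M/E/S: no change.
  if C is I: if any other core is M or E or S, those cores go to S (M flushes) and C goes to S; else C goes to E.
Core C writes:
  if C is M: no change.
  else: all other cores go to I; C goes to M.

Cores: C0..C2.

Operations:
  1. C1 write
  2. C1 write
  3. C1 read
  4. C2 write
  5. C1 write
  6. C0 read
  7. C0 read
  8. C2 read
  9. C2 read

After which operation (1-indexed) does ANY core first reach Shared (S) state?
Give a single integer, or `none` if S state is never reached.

Op 1: C1 write [C1 write: invalidate none -> C1=M] -> [I,M,I]
Op 2: C1 write [C1 write: already M (modified), no change] -> [I,M,I]
Op 3: C1 read [C1 read: already in M, no change] -> [I,M,I]
Op 4: C2 write [C2 write: invalidate ['C1=M'] -> C2=M] -> [I,I,M]
Op 5: C1 write [C1 write: invalidate ['C2=M'] -> C1=M] -> [I,M,I]
Op 6: C0 read [C0 read from I: others=['C1=M'] -> C0=S, others downsized to S] -> [S,S,I]
  -> First S state at op 6; remaining ops need not be traced.

Answer: 6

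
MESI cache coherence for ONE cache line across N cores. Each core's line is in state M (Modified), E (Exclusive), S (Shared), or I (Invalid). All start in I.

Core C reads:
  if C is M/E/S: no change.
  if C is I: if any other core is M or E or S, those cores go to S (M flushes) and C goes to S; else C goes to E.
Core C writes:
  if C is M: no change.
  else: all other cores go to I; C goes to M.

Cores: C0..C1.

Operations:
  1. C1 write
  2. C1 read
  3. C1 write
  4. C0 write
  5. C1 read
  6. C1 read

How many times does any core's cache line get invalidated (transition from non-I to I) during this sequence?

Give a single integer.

Answer: 1

Derivation:
Op 1: C1 write [C1 write: invalidate none -> C1=M] -> [I,M] (invalidations this op: 0; running total: 0)
Op 2: C1 read [C1 read: already in M, no change] -> [I,M] (invalidations this op: 0; running total: 0)
Op 3: C1 write [C1 write: already M (modified), no change] -> [I,M] (invalidations this op: 0; running total: 0)
Op 4: C0 write [C0 write: invalidate ['C1=M'] -> C0=M] -> [M,I] (invalidations this op: 1; running total: 1)
Op 5: C1 read [C1 read from I: others=['C0=M'] -> C1=S, others downsized to S] -> [S,S] (invalidations this op: 0; running total: 1)
Op 6: C1 read [C1 read: already in S, no change] -> [S,S] (invalidations this op: 0; running total: 1)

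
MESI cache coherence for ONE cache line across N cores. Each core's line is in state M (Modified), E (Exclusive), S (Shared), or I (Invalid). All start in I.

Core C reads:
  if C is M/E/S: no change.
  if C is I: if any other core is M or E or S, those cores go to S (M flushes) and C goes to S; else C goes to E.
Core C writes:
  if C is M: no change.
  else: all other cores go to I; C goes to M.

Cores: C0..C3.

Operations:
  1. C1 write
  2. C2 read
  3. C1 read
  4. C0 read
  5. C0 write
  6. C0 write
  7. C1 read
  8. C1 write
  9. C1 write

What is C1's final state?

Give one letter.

Op 1: C1 write [C1 write: invalidate none -> C1=M] -> [I,M,I,I]
Op 2: C2 read [C2 read from I: others=['C1=M'] -> C2=S, others downsized to S] -> [I,S,S,I]
Op 3: C1 read [C1 read: already in S, no change] -> [I,S,S,I]
Op 4: C0 read [C0 read from I: others=['C1=S', 'C2=S'] -> C0=S, others downsized to S] -> [S,S,S,I]
Op 5: C0 write [C0 write: invalidate ['C1=S', 'C2=S'] -> C0=M] -> [M,I,I,I]
Op 6: C0 write [C0 write: already M (modified), no change] -> [M,I,I,I]
Op 7: C1 read [C1 read from I: others=['C0=M'] -> C1=S, others downsized to S] -> [S,S,I,I]
Op 8: C1 write [C1 write: invalidate ['C0=S'] -> C1=M] -> [I,M,I,I]
Op 9: C1 write [C1 write: already M (modified), no change] -> [I,M,I,I]

Answer: M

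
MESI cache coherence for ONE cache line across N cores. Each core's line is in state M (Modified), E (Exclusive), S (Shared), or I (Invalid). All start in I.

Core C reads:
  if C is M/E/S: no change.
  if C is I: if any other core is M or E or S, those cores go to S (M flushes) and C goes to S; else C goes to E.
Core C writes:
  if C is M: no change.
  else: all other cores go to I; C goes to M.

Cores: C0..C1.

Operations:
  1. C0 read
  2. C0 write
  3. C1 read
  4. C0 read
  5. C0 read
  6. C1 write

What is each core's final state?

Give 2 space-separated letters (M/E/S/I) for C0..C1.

Answer: I M

Derivation:
Op 1: C0 read [C0 read from I: no other sharers -> C0=E (exclusive)] -> [E,I]
Op 2: C0 write [C0 write: invalidate none -> C0=M] -> [M,I]
Op 3: C1 read [C1 read from I: others=['C0=M'] -> C1=S, others downsized to S] -> [S,S]
Op 4: C0 read [C0 read: already in S, no change] -> [S,S]
Op 5: C0 read [C0 read: already in S, no change] -> [S,S]
Op 6: C1 write [C1 write: invalidate ['C0=S'] -> C1=M] -> [I,M]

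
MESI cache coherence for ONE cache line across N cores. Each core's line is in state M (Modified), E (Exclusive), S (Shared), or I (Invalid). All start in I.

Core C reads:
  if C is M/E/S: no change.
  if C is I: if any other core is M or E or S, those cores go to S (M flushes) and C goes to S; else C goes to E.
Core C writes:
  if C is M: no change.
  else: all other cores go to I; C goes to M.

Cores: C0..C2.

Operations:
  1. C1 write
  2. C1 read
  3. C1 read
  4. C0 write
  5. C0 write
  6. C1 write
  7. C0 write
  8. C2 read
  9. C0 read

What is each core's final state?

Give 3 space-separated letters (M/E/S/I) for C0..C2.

Op 1: C1 write [C1 write: invalidate none -> C1=M] -> [I,M,I]
Op 2: C1 read [C1 read: already in M, no change] -> [I,M,I]
Op 3: C1 read [C1 read: already in M, no change] -> [I,M,I]
Op 4: C0 write [C0 write: invalidate ['C1=M'] -> C0=M] -> [M,I,I]
Op 5: C0 write [C0 write: already M (modified), no change] -> [M,I,I]
Op 6: C1 write [C1 write: invalidate ['C0=M'] -> C1=M] -> [I,M,I]
Op 7: C0 write [C0 write: invalidate ['C1=M'] -> C0=M] -> [M,I,I]
Op 8: C2 read [C2 read from I: others=['C0=M'] -> C2=S, others downsized to S] -> [S,I,S]
Op 9: C0 read [C0 read: already in S, no change] -> [S,I,S]

Answer: S I S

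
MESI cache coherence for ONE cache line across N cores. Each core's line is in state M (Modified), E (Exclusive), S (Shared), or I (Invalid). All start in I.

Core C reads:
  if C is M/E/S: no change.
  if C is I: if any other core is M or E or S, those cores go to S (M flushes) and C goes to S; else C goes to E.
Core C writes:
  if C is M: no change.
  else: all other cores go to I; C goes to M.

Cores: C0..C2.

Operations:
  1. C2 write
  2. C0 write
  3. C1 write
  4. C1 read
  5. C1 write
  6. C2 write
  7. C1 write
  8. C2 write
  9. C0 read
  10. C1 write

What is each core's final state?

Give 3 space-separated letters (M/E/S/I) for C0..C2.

Answer: I M I

Derivation:
Op 1: C2 write [C2 write: invalidate none -> C2=M] -> [I,I,M]
Op 2: C0 write [C0 write: invalidate ['C2=M'] -> C0=M] -> [M,I,I]
Op 3: C1 write [C1 write: invalidate ['C0=M'] -> C1=M] -> [I,M,I]
Op 4: C1 read [C1 read: already in M, no change] -> [I,M,I]
Op 5: C1 write [C1 write: already M (modified), no change] -> [I,M,I]
Op 6: C2 write [C2 write: invalidate ['C1=M'] -> C2=M] -> [I,I,M]
Op 7: C1 write [C1 write: invalidate ['C2=M'] -> C1=M] -> [I,M,I]
Op 8: C2 write [C2 write: invalidate ['C1=M'] -> C2=M] -> [I,I,M]
Op 9: C0 read [C0 read from I: others=['C2=M'] -> C0=S, others downsized to S] -> [S,I,S]
Op 10: C1 write [C1 write: invalidate ['C0=S', 'C2=S'] -> C1=M] -> [I,M,I]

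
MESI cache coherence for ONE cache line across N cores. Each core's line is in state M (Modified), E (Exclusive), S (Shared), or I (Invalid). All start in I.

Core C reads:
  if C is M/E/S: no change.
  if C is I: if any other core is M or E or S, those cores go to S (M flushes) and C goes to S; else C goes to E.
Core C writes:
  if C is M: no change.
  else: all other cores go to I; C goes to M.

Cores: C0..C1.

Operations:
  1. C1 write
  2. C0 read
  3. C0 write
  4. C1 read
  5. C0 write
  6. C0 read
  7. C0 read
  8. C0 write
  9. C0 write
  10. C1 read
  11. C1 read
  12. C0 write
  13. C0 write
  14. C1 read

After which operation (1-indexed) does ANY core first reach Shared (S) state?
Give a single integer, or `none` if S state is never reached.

Op 1: C1 write [C1 write: invalidate none -> C1=M] -> [I,M]
Op 2: C0 read [C0 read from I: others=['C1=M'] -> C0=S, others downsized to S] -> [S,S]
  -> First S state at op 2; remaining ops need not be traced.

Answer: 2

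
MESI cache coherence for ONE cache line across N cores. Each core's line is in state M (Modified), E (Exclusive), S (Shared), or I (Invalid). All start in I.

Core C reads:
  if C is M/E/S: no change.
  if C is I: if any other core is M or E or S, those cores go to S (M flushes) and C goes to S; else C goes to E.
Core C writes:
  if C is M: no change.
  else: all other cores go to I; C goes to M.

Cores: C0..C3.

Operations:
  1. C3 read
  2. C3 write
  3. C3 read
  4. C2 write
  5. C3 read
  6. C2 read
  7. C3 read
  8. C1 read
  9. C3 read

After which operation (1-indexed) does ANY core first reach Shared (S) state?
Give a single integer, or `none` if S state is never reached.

Answer: 5

Derivation:
Op 1: C3 read [C3 read from I: no other sharers -> C3=E (exclusive)] -> [I,I,I,E]
Op 2: C3 write [C3 write: invalidate none -> C3=M] -> [I,I,I,M]
Op 3: C3 read [C3 read: already in M, no change] -> [I,I,I,M]
Op 4: C2 write [C2 write: invalidate ['C3=M'] -> C2=M] -> [I,I,M,I]
Op 5: C3 read [C3 read from I: others=['C2=M'] -> C3=S, others downsized to S] -> [I,I,S,S]
  -> First S state at op 5; remaining ops need not be traced.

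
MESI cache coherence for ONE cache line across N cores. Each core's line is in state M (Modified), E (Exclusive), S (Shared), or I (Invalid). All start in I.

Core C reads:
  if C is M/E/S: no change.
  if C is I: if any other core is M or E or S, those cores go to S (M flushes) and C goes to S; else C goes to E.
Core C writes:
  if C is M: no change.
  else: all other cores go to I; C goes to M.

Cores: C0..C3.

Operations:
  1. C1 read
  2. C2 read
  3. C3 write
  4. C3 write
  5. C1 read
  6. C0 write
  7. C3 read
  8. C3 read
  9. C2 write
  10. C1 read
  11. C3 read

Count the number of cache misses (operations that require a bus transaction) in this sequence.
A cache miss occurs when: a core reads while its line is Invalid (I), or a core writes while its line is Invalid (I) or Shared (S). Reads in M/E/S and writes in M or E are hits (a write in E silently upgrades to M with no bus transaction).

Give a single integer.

Op 1: C1 read [C1 read from I: no other sharers -> C1=E (exclusive)] -> [I,E,I,I] [MISS #1: read from I]
Op 2: C2 read [C2 read from I: others=['C1=E'] -> C2=S, others downsized to S] -> [I,S,S,I] [MISS #2: read from I]
Op 3: C3 write [C3 write: invalidate ['C1=S', 'C2=S'] -> C3=M] -> [I,I,I,M] [MISS #3: write from I]
Op 4: C3 write [C3 write: already M (modified), no change] -> [I,I,I,M] [hit: write from M]
Op 5: C1 read [C1 read from I: others=['C3=M'] -> C1=S, others downsized to S] -> [I,S,I,S] [MISS #4: read from I]
Op 6: C0 write [C0 write: invalidate ['C1=S', 'C3=S'] -> C0=M] -> [M,I,I,I] [MISS #5: write from I]
Op 7: C3 read [C3 read from I: others=['C0=M'] -> C3=S, others downsized to S] -> [S,I,I,S] [MISS #6: read from I]
Op 8: C3 read [C3 read: already in S, no change] -> [S,I,I,S] [hit: read from S]
Op 9: C2 write [C2 write: invalidate ['C0=S', 'C3=S'] -> C2=M] -> [I,I,M,I] [MISS #7: write from I]
Op 10: C1 read [C1 read from I: others=['C2=M'] -> C1=S, others downsized to S] -> [I,S,S,I] [MISS #8: read from I]
Op 11: C3 read [C3 read from I: others=['C1=S', 'C2=S'] -> C3=S, others downsized to S] -> [I,S,S,S] [MISS #9: read from I]

Answer: 9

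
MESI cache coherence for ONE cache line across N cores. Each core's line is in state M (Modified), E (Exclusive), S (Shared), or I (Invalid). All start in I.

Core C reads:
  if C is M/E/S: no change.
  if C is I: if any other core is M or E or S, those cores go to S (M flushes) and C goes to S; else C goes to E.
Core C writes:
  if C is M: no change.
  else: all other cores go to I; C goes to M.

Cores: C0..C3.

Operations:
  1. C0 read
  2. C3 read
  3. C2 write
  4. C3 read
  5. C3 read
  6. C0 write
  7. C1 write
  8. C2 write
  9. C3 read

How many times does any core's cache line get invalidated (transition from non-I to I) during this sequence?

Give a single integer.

Answer: 6

Derivation:
Op 1: C0 read [C0 read from I: no other sharers -> C0=E (exclusive)] -> [E,I,I,I] (invalidations this op: 0; running total: 0)
Op 2: C3 read [C3 read from I: others=['C0=E'] -> C3=S, others downsized to S] -> [S,I,I,S] (invalidations this op: 0; running total: 0)
Op 3: C2 write [C2 write: invalidate ['C0=S', 'C3=S'] -> C2=M] -> [I,I,M,I] (invalidations this op: 2; running total: 2)
Op 4: C3 read [C3 read from I: others=['C2=M'] -> C3=S, others downsized to S] -> [I,I,S,S] (invalidations this op: 0; running total: 2)
Op 5: C3 read [C3 read: already in S, no change] -> [I,I,S,S] (invalidations this op: 0; running total: 2)
Op 6: C0 write [C0 write: invalidate ['C2=S', 'C3=S'] -> C0=M] -> [M,I,I,I] (invalidations this op: 2; running total: 4)
Op 7: C1 write [C1 write: invalidate ['C0=M'] -> C1=M] -> [I,M,I,I] (invalidations this op: 1; running total: 5)
Op 8: C2 write [C2 write: invalidate ['C1=M'] -> C2=M] -> [I,I,M,I] (invalidations this op: 1; running total: 6)
Op 9: C3 read [C3 read from I: others=['C2=M'] -> C3=S, others downsized to S] -> [I,I,S,S] (invalidations this op: 0; running total: 6)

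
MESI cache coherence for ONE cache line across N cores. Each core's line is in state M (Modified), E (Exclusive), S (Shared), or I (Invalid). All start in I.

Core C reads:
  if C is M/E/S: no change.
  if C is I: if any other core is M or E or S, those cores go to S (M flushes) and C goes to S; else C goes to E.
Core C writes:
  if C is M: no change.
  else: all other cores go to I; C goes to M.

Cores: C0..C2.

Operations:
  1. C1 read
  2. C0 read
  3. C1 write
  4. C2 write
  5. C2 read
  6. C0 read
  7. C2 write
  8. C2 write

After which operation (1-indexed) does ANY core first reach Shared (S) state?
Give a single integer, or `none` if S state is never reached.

Op 1: C1 read [C1 read from I: no other sharers -> C1=E (exclusive)] -> [I,E,I]
Op 2: C0 read [C0 read from I: others=['C1=E'] -> C0=S, others downsized to S] -> [S,S,I]
  -> First S state at op 2; remaining ops need not be traced.

Answer: 2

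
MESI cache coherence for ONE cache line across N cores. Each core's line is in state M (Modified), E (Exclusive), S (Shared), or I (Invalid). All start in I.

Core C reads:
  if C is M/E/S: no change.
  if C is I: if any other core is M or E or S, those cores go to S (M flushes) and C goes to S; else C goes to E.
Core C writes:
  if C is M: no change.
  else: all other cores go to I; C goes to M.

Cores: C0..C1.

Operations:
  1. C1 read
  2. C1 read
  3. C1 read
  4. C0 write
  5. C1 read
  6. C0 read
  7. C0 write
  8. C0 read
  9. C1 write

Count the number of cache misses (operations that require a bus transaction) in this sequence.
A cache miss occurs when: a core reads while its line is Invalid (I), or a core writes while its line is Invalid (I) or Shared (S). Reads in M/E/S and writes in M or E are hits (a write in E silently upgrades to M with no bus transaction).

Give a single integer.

Op 1: C1 read [C1 read from I: no other sharers -> C1=E (exclusive)] -> [I,E] [MISS #1: read from I]
Op 2: C1 read [C1 read: already in E, no change] -> [I,E] [hit: read from E]
Op 3: C1 read [C1 read: already in E, no change] -> [I,E] [hit: read from E]
Op 4: C0 write [C0 write: invalidate ['C1=E'] -> C0=M] -> [M,I] [MISS #2: write from I]
Op 5: C1 read [C1 read from I: others=['C0=M'] -> C1=S, others downsized to S] -> [S,S] [MISS #3: read from I]
Op 6: C0 read [C0 read: already in S, no change] -> [S,S] [hit: read from S]
Op 7: C0 write [C0 write: invalidate ['C1=S'] -> C0=M] -> [M,I] [MISS #4: write from S]
Op 8: C0 read [C0 read: already in M, no change] -> [M,I] [hit: read from M]
Op 9: C1 write [C1 write: invalidate ['C0=M'] -> C1=M] -> [I,M] [MISS #5: write from I]

Answer: 5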